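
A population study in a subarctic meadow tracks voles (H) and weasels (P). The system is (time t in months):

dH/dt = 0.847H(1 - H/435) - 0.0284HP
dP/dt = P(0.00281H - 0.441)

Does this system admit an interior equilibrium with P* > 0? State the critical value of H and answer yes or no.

Threshold H = 157; K > 157, so yes, the predator persists.

The predator equation gives dP/dt > 0 only when H > 0.441/0.00281 = 157.
Without the predator, H → K = 435. Since 435 > 157, the predator can invade and persist.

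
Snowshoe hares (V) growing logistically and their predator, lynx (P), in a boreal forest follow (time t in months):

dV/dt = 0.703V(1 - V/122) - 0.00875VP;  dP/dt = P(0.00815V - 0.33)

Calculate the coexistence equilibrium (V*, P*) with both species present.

V* ≈ 40.5, P* ≈ 53.7

From dP/dt = 0 with P > 0: 0.00815V* = 0.33, so V* = 40.5.
Substitute into dV/dt = 0: 0.703(1 - 40.5/122) = 0.00875P*.
The bracket is 0.668, giving P* = 0.47/0.00875 = 53.7.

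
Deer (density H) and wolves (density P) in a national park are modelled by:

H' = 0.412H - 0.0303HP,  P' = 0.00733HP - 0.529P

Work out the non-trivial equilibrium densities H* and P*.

H* ≈ 72.2, P* ≈ 13.6

Set dP/dt = 0 with P > 0: 0.00733H - 0.529 = 0, so H* = 0.529/0.00733 = 72.2.
Set dH/dt = 0 with H > 0: 0.412 - 0.0303P = 0, so P* = 0.412/0.0303 = 13.6.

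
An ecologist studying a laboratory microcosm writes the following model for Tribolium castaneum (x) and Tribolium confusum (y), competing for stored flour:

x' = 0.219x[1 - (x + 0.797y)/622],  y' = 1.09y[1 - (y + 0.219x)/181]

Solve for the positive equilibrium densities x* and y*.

Setting both brackets to zero gives the nullclines x + 0.797y = 622 and 0.219x + y = 181.
Substituting y = 181 - 0.219x into the first: x(1 - 0.797·0.219) = 622 - 0.797·181.
So x* = 478/0.825 = 579, and then y* = 181 - 0.219·579 = 54.3.

x* ≈ 579, y* ≈ 54.3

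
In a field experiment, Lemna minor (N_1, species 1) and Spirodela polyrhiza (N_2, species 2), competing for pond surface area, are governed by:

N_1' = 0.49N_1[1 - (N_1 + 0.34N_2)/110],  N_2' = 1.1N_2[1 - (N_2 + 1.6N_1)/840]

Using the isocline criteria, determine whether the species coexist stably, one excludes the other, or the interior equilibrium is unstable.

Compare the nullcline intercepts: K1/α12 = 110/0.34 = 324 < K2 = 840; K2/α21 = 840/1.6 = 525 > K1 = 110.
Since the inequalities point opposite ways, species 2 can invade but species 1 cannot.

species 2 excludes species 1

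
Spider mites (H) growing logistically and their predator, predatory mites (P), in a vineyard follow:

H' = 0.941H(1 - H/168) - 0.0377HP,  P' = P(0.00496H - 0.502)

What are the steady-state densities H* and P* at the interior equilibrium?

H* ≈ 101, P* ≈ 9.92

From dP/dt = 0 with P > 0: 0.00496H* = 0.502, so H* = 101.
Substitute into dH/dt = 0: 0.941(1 - 101/168) = 0.0377P*.
The bracket is 0.398, giving P* = 0.374/0.0377 = 9.92.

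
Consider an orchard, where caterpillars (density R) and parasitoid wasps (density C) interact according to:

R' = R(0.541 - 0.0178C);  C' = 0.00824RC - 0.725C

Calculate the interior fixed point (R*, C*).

Set dC/dt = 0 with C > 0: 0.00824R - 0.725 = 0, so R* = 0.725/0.00824 = 88.
Set dR/dt = 0 with R > 0: 0.541 - 0.0178C = 0, so C* = 0.541/0.0178 = 30.4.

R* ≈ 88, C* ≈ 30.4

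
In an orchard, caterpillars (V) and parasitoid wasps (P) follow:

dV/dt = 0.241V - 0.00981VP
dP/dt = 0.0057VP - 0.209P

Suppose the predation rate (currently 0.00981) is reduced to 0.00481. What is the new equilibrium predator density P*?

P* ≈ 50.1

At the interior fixed point, setting dV/dt = 0 with V > 0 fixes P* = (prey growth rate)/(VP coefficient) — independent of the other coefficients.
With the change, P* = 0.241/0.00481 = 50.1; it rises from 24.6.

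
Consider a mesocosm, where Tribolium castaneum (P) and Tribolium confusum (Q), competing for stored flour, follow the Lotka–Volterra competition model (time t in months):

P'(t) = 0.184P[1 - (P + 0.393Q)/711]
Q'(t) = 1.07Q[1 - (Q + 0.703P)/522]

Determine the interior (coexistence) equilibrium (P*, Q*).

P* ≈ 699, Q* ≈ 30.6

Setting both brackets to zero gives the nullclines P + 0.393Q = 711 and 0.703P + Q = 522.
Substituting Q = 522 - 0.703P into the first: P(1 - 0.393·0.703) = 711 - 0.393·522.
So P* = 506/0.724 = 699, and then Q* = 522 - 0.703·699 = 30.6.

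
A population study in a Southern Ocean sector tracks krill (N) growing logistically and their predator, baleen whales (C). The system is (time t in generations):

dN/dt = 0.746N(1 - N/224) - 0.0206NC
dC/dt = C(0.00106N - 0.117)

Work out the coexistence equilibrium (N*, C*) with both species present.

N* ≈ 110, C* ≈ 18.4

From dC/dt = 0 with C > 0: 0.00106N* = 0.117, so N* = 110.
Substitute into dN/dt = 0: 0.746(1 - 110/224) = 0.0206C*.
The bracket is 0.507, giving C* = 0.378/0.0206 = 18.4.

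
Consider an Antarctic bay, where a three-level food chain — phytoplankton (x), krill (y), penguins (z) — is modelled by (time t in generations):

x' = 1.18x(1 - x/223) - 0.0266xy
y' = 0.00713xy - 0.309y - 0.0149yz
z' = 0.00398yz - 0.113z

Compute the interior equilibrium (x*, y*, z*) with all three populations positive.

From dz/dt = 0: 0.00398y* = 0.113, so y* = 28.4.
From dx/dt = 0: 1.18(1 - x*/223) = 0.0266·28.4, giving x* = 223·(1 - 0.64) = 80.3.
From dy/dt = 0: 0.00713·80.3 - 0.309 = 0.0149z*, so z* = 0.263/0.0149 = 17.7.

x* ≈ 80.3, y* ≈ 28.4, z* ≈ 17.7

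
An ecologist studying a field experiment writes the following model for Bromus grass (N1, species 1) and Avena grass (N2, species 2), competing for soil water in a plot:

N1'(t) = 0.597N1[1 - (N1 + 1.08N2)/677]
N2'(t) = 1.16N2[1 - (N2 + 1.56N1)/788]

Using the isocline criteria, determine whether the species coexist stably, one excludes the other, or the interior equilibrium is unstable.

Compare the nullcline intercepts: K1/α12 = 677/1.08 = 627 < K2 = 788; K2/α21 = 788/1.56 = 505 < K1 = 677.
Since both are reversed, neither can invade when rare; the interior point is a saddle.

unstable coexistence (outcome depends on initial conditions)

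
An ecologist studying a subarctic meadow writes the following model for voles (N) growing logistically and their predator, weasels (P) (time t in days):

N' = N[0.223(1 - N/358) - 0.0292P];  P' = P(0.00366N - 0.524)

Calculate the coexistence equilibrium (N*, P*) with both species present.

N* ≈ 143, P* ≈ 4.58

From dP/dt = 0 with P > 0: 0.00366N* = 0.524, so N* = 143.
Substitute into dN/dt = 0: 0.223(1 - 143/358) = 0.0292P*.
The bracket is 0.6, giving P* = 0.134/0.0292 = 4.58.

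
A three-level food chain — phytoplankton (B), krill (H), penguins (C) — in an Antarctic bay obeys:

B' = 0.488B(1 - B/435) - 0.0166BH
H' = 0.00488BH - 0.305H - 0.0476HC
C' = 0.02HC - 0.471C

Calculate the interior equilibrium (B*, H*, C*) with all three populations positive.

B* ≈ 86.5, H* ≈ 23.5, C* ≈ 2.46

From dC/dt = 0: 0.02H* = 0.471, so H* = 23.5.
From dB/dt = 0: 0.488(1 - B*/435) = 0.0166·23.5, giving B* = 435·(1 - 0.801) = 86.5.
From dH/dt = 0: 0.00488·86.5 - 0.305 = 0.0476C*, so C* = 0.117/0.0476 = 2.46.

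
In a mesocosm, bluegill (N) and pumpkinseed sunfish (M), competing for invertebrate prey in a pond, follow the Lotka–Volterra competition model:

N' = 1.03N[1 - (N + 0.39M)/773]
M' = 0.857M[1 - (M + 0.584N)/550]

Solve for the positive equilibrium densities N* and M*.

N* ≈ 723, M* ≈ 128

Setting both brackets to zero gives the nullclines N + 0.39M = 773 and 0.584N + M = 550.
Substituting M = 550 - 0.584N into the first: N(1 - 0.39·0.584) = 773 - 0.39·550.
So N* = 558/0.772 = 723, and then M* = 550 - 0.584·723 = 128.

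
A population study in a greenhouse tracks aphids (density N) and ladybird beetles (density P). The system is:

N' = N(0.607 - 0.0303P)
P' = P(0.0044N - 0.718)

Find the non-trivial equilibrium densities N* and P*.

Set dP/dt = 0 with P > 0: 0.0044N - 0.718 = 0, so N* = 0.718/0.0044 = 163.
Set dN/dt = 0 with N > 0: 0.607 - 0.0303P = 0, so P* = 0.607/0.0303 = 20.

N* ≈ 163, P* ≈ 20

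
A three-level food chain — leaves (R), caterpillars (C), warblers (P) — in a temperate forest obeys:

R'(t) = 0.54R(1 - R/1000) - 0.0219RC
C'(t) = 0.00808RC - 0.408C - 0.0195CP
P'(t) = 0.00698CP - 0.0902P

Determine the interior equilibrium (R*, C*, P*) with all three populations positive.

From dP/dt = 0: 0.00698C* = 0.0902, so C* = 12.9.
From dR/dt = 0: 0.54(1 - R*/1000) = 0.0219·12.9, giving R* = 1000·(1 - 0.524) = 476.
From dC/dt = 0: 0.00808·476 - 0.408 = 0.0195P*, so P* = 3.44/0.0195 = 176.

R* ≈ 476, C* ≈ 12.9, P* ≈ 176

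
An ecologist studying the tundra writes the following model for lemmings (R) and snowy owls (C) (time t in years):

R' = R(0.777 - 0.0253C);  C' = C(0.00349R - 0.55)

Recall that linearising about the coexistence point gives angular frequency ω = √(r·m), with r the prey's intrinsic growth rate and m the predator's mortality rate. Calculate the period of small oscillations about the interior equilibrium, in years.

Here r = 0.777 and m = 0.55, so r·m = 0.427.
ω = √0.427 = 0.654 per year, hence T = 2π/ω ≈ 9.61 years.

T ≈ 9.61 years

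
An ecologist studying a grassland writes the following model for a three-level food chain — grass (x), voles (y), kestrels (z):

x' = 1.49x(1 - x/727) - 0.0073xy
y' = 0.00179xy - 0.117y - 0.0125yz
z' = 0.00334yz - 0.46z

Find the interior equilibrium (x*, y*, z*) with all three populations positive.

x* ≈ 236, y* ≈ 138, z* ≈ 24.5

From dz/dt = 0: 0.00334y* = 0.46, so y* = 138.
From dx/dt = 0: 1.49(1 - x*/727) = 0.0073·138, giving x* = 727·(1 - 0.675) = 236.
From dy/dt = 0: 0.00179·236 - 0.117 = 0.0125z*, so z* = 0.306/0.0125 = 24.5.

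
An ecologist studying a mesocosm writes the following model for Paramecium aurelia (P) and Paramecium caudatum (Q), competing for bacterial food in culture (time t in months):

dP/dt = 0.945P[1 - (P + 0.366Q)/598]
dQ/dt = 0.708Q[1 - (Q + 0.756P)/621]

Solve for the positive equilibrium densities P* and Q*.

P* ≈ 513, Q* ≈ 234

Setting both brackets to zero gives the nullclines P + 0.366Q = 598 and 0.756P + Q = 621.
Substituting Q = 621 - 0.756P into the first: P(1 - 0.366·0.756) = 598 - 0.366·621.
So P* = 371/0.723 = 513, and then Q* = 621 - 0.756·513 = 234.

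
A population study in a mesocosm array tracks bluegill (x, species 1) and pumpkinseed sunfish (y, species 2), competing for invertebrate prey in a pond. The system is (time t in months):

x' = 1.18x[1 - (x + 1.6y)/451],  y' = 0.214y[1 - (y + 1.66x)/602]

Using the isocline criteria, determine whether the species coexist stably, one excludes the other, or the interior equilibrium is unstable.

Compare the nullcline intercepts: K1/α12 = 451/1.6 = 282 < K2 = 602; K2/α21 = 602/1.66 = 363 < K1 = 451.
Since both are reversed, neither can invade when rare; the interior point is a saddle.

unstable coexistence (outcome depends on initial conditions)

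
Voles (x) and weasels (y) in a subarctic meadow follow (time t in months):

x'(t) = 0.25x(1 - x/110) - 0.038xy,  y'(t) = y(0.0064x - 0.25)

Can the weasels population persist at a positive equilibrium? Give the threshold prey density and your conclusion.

The predator equation gives dy/dt > 0 only when x > 0.25/0.0064 = 39.1.
Without the predator, x → K = 110. Since 110 > 39.1, the predator can invade and persist.

Threshold x = 39.1; K > 39.1, so yes, the predator persists.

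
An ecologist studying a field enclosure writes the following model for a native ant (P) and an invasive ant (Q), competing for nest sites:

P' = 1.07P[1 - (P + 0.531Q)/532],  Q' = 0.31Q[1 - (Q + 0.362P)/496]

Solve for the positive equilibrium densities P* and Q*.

Setting both brackets to zero gives the nullclines P + 0.531Q = 532 and 0.362P + Q = 496.
Substituting Q = 496 - 0.362P into the first: P(1 - 0.531·0.362) = 532 - 0.531·496.
So P* = 269/0.808 = 333, and then Q* = 496 - 0.362·333 = 376.

P* ≈ 333, Q* ≈ 376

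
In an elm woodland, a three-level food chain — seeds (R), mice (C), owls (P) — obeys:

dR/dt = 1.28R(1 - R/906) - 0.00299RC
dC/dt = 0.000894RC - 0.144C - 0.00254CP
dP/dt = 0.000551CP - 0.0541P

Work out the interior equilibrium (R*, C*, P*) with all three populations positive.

From dP/dt = 0: 0.000551C* = 0.0541, so C* = 98.2.
From dR/dt = 0: 1.28(1 - R*/906) = 0.00299·98.2, giving R* = 906·(1 - 0.229) = 698.
From dC/dt = 0: 0.000894·698 - 0.144 = 0.00254P*, so P* = 0.48/0.00254 = 189.

R* ≈ 698, C* ≈ 98.2, P* ≈ 189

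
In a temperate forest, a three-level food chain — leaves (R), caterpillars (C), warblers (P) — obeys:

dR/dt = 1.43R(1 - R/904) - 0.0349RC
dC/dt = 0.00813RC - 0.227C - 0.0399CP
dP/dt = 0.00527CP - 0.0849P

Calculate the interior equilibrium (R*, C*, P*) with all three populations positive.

R* ≈ 549, C* ≈ 16.1, P* ≈ 106

From dP/dt = 0: 0.00527C* = 0.0849, so C* = 16.1.
From dR/dt = 0: 1.43(1 - R*/904) = 0.0349·16.1, giving R* = 904·(1 - 0.393) = 549.
From dC/dt = 0: 0.00813·549 - 0.227 = 0.0399P*, so P* = 4.23/0.0399 = 106.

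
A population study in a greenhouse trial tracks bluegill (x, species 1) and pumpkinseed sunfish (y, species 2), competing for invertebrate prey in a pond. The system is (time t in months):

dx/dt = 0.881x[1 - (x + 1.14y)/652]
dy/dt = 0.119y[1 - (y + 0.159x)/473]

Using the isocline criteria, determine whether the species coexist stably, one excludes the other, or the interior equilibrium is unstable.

Compare the nullcline intercepts: K1/α12 = 652/1.14 = 572 > K2 = 473; K2/α21 = 473/0.159 = 2970 > K1 = 652.
Since both inequalities hold, each species can invade when rare, so the interior equilibrium is stable.

stable coexistence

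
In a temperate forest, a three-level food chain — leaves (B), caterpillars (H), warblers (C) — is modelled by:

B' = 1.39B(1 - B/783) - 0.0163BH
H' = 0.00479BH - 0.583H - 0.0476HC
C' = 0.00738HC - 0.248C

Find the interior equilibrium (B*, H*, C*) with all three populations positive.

B* ≈ 474, H* ≈ 33.6, C* ≈ 35.5

From dC/dt = 0: 0.00738H* = 0.248, so H* = 33.6.
From dB/dt = 0: 1.39(1 - B*/783) = 0.0163·33.6, giving B* = 783·(1 - 0.394) = 474.
From dH/dt = 0: 0.00479·474 - 0.583 = 0.0476C*, so C* = 1.69/0.0476 = 35.5.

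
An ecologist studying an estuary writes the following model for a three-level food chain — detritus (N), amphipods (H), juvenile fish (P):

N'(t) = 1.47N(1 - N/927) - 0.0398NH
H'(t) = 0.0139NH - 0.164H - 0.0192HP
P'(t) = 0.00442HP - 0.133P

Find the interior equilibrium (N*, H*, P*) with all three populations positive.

N* ≈ 172, H* ≈ 30.1, P* ≈ 116

From dP/dt = 0: 0.00442H* = 0.133, so H* = 30.1.
From dN/dt = 0: 1.47(1 - N*/927) = 0.0398·30.1, giving N* = 927·(1 - 0.815) = 172.
From dH/dt = 0: 0.0139·172 - 0.164 = 0.0192P*, so P* = 2.22/0.0192 = 116.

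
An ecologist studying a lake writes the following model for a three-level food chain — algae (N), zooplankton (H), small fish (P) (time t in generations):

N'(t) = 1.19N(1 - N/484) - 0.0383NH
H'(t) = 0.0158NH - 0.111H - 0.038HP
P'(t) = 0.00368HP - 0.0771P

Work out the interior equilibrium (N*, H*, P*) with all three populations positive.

N* ≈ 158, H* ≈ 21, P* ≈ 62.6

From dP/dt = 0: 0.00368H* = 0.0771, so H* = 21.
From dN/dt = 0: 1.19(1 - N*/484) = 0.0383·21, giving N* = 484·(1 - 0.674) = 158.
From dH/dt = 0: 0.0158·158 - 0.111 = 0.038P*, so P* = 2.38/0.038 = 62.6.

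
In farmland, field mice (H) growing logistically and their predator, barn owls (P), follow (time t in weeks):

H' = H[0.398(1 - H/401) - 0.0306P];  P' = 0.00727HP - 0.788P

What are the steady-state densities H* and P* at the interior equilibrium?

From dP/dt = 0 with P > 0: 0.00727H* = 0.788, so H* = 108.
Substitute into dH/dt = 0: 0.398(1 - 108/401) = 0.0306P*.
The bracket is 0.73, giving P* = 0.29/0.0306 = 9.49.

H* ≈ 108, P* ≈ 9.49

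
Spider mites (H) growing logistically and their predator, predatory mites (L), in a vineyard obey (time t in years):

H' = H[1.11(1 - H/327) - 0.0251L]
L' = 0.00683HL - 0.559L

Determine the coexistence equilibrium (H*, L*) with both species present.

H* ≈ 81.8, L* ≈ 33.2

From dL/dt = 0 with L > 0: 0.00683H* = 0.559, so H* = 81.8.
Substitute into dH/dt = 0: 1.11(1 - 81.8/327) = 0.0251L*.
The bracket is 0.75, giving L* = 0.832/0.0251 = 33.2.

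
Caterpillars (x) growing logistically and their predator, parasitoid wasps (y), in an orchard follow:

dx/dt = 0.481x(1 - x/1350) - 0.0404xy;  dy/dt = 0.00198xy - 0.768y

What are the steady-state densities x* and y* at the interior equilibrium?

From dy/dt = 0 with y > 0: 0.00198x* = 0.768, so x* = 388.
Substitute into dx/dt = 0: 0.481(1 - 388/1350) = 0.0404y*.
The bracket is 0.713, giving y* = 0.343/0.0404 = 8.49.

x* ≈ 388, y* ≈ 8.49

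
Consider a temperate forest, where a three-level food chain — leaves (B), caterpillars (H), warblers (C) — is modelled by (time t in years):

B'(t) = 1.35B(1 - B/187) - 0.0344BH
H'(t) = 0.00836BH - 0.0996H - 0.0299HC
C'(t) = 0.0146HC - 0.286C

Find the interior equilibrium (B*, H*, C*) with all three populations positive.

B* ≈ 93.7, H* ≈ 19.6, C* ≈ 22.9

From dC/dt = 0: 0.0146H* = 0.286, so H* = 19.6.
From dB/dt = 0: 1.35(1 - B*/187) = 0.0344·19.6, giving B* = 187·(1 - 0.499) = 93.7.
From dH/dt = 0: 0.00836·93.7 - 0.0996 = 0.0299C*, so C* = 0.683/0.0299 = 22.9.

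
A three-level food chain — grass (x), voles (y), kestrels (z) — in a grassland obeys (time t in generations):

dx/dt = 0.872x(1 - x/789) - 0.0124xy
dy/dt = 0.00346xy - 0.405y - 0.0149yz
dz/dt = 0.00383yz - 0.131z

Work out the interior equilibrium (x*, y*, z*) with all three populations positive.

From dz/dt = 0: 0.00383y* = 0.131, so y* = 34.2.
From dx/dt = 0: 0.872(1 - x*/789) = 0.0124·34.2, giving x* = 789·(1 - 0.486) = 405.
From dy/dt = 0: 0.00346·405 - 0.405 = 0.0149z*, so z* = 0.997/0.0149 = 66.9.

x* ≈ 405, y* ≈ 34.2, z* ≈ 66.9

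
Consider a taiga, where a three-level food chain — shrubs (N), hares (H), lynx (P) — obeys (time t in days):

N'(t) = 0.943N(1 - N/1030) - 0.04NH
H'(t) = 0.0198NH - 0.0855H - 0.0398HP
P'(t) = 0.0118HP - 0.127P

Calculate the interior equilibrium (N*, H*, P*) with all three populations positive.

N* ≈ 560, H* ≈ 10.8, P* ≈ 276

From dP/dt = 0: 0.0118H* = 0.127, so H* = 10.8.
From dN/dt = 0: 0.943(1 - N*/1030) = 0.04·10.8, giving N* = 1030·(1 - 0.457) = 560.
From dH/dt = 0: 0.0198·560 - 0.0855 = 0.0398P*, so P* = 11/0.0398 = 276.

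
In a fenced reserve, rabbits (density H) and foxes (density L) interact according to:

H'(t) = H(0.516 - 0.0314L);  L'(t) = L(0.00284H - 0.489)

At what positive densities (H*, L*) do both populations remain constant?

H* ≈ 172, L* ≈ 16.4

Set dL/dt = 0 with L > 0: 0.00284H - 0.489 = 0, so H* = 0.489/0.00284 = 172.
Set dH/dt = 0 with H > 0: 0.516 - 0.0314L = 0, so L* = 0.516/0.0314 = 16.4.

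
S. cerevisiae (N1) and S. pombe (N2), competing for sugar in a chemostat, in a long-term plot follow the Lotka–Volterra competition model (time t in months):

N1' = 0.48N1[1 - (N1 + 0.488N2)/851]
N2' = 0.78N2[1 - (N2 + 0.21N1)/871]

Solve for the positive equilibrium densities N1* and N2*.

Setting both brackets to zero gives the nullclines N1 + 0.488N2 = 851 and 0.21N1 + N2 = 871.
Substituting N2 = 871 - 0.21N1 into the first: N1(1 - 0.488·0.21) = 851 - 0.488·871.
So N1* = 426/0.898 = 475, and then N2* = 871 - 0.21·475 = 771.

N1* ≈ 475, N2* ≈ 771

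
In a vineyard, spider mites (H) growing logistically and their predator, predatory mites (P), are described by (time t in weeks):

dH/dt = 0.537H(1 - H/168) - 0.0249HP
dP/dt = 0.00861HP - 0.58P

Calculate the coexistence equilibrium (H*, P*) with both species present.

From dP/dt = 0 with P > 0: 0.00861H* = 0.58, so H* = 67.4.
Substitute into dH/dt = 0: 0.537(1 - 67.4/168) = 0.0249P*.
The bracket is 0.599, giving P* = 0.322/0.0249 = 12.9.

H* ≈ 67.4, P* ≈ 12.9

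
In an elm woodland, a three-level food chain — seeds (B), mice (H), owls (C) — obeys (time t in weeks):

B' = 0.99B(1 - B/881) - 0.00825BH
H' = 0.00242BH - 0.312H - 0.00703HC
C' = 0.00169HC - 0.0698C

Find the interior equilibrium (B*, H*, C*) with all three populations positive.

B* ≈ 578, H* ≈ 41.3, C* ≈ 155

From dC/dt = 0: 0.00169H* = 0.0698, so H* = 41.3.
From dB/dt = 0: 0.99(1 - B*/881) = 0.00825·41.3, giving B* = 881·(1 - 0.344) = 578.
From dH/dt = 0: 0.00242·578 - 0.312 = 0.00703C*, so C* = 1.09/0.00703 = 155.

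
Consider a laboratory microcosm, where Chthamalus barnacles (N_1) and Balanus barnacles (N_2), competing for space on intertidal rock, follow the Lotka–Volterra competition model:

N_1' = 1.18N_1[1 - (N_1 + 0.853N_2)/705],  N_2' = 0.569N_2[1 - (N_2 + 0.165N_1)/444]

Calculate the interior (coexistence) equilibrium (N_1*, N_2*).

N_1* ≈ 380, N_2* ≈ 381

Setting both brackets to zero gives the nullclines N_1 + 0.853N_2 = 705 and 0.165N_1 + N_2 = 444.
Substituting N_2 = 444 - 0.165N_1 into the first: N_1(1 - 0.853·0.165) = 705 - 0.853·444.
So N_1* = 326/0.859 = 380, and then N_2* = 444 - 0.165·380 = 381.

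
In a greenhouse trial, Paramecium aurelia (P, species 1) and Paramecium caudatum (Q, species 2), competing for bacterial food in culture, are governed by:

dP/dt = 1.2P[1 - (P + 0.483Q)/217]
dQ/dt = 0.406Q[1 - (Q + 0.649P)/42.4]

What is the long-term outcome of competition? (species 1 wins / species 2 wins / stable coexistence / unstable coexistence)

Compare the nullcline intercepts: K1/α12 = 217/0.483 = 449 > K2 = 42.4; K2/α21 = 42.4/0.649 = 65.3 < K1 = 217.
Since the inequalities point opposite ways, species 1 can invade but species 2 cannot.

species 1 excludes species 2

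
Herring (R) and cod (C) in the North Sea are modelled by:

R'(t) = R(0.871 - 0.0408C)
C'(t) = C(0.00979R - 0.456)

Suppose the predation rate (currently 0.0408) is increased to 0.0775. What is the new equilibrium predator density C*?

C* ≈ 11.2

At the interior fixed point, setting dR/dt = 0 with R > 0 fixes C* = (prey growth rate)/(RC coefficient) — independent of the other coefficients.
With the change, C* = 0.871/0.0775 = 11.2; it falls from 21.3.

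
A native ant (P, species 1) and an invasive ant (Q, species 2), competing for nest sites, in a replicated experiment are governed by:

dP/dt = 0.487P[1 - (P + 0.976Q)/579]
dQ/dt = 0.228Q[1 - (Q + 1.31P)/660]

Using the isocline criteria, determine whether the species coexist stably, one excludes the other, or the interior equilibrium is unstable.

Compare the nullcline intercepts: K1/α12 = 579/0.976 = 593 < K2 = 660; K2/α21 = 660/1.31 = 504 < K1 = 579.
Since both are reversed, neither can invade when rare; the interior point is a saddle.

unstable coexistence (outcome depends on initial conditions)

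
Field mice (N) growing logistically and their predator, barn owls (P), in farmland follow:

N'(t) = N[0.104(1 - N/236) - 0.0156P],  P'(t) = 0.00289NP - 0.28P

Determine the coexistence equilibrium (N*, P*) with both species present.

From dP/dt = 0 with P > 0: 0.00289N* = 0.28, so N* = 96.9.
Substitute into dN/dt = 0: 0.104(1 - 96.9/236) = 0.0156P*.
The bracket is 0.589, giving P* = 0.0613/0.0156 = 3.93.

N* ≈ 96.9, P* ≈ 3.93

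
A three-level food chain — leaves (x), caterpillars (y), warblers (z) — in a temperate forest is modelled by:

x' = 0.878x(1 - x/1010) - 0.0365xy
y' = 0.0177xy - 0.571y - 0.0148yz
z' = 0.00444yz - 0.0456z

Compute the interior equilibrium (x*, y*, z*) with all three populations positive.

x* ≈ 579, y* ≈ 10.3, z* ≈ 654

From dz/dt = 0: 0.00444y* = 0.0456, so y* = 10.3.
From dx/dt = 0: 0.878(1 - x*/1010) = 0.0365·10.3, giving x* = 1010·(1 - 0.427) = 579.
From dy/dt = 0: 0.0177·579 - 0.571 = 0.0148z*, so z* = 9.67/0.0148 = 654.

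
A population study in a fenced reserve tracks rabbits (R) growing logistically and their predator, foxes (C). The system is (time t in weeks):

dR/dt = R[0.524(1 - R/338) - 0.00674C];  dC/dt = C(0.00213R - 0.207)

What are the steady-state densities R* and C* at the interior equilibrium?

R* ≈ 97.2, C* ≈ 55.4

From dC/dt = 0 with C > 0: 0.00213R* = 0.207, so R* = 97.2.
Substitute into dR/dt = 0: 0.524(1 - 97.2/338) = 0.00674C*.
The bracket is 0.712, giving C* = 0.373/0.00674 = 55.4.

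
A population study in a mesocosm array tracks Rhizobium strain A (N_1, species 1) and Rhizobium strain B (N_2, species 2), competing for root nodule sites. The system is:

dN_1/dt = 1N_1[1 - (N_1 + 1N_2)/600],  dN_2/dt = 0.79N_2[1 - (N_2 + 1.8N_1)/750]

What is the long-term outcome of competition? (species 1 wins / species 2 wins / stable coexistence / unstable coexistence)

Compare the nullcline intercepts: K1/α12 = 600/1 = 600 < K2 = 750; K2/α21 = 750/1.8 = 417 < K1 = 600.
Since both are reversed, neither can invade when rare; the interior point is a saddle.

unstable coexistence (outcome depends on initial conditions)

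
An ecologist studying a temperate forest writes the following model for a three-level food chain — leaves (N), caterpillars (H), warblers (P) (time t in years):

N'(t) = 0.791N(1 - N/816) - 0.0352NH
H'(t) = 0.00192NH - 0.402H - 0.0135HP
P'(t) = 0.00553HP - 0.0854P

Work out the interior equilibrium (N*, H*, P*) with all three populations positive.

N* ≈ 255, H* ≈ 15.4, P* ≈ 6.52

From dP/dt = 0: 0.00553H* = 0.0854, so H* = 15.4.
From dN/dt = 0: 0.791(1 - N*/816) = 0.0352·15.4, giving N* = 816·(1 - 0.687) = 255.
From dH/dt = 0: 0.00192·255 - 0.402 = 0.0135P*, so P* = 0.088/0.0135 = 6.52.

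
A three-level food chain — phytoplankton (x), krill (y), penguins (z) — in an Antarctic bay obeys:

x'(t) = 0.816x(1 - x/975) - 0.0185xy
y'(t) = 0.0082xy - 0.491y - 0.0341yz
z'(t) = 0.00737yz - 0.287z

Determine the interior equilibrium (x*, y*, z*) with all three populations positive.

x* ≈ 114, y* ≈ 38.9, z* ≈ 13.1

From dz/dt = 0: 0.00737y* = 0.287, so y* = 38.9.
From dx/dt = 0: 0.816(1 - x*/975) = 0.0185·38.9, giving x* = 975·(1 - 0.883) = 114.
From dy/dt = 0: 0.0082·114 - 0.491 = 0.0341z*, so z* = 0.445/0.0341 = 13.1.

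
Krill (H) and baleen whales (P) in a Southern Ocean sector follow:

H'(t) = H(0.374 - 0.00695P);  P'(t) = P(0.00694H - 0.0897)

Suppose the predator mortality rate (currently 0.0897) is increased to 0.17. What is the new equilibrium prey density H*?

At the interior fixed point, setting dP/dt = 0 with P > 0 fixes H* = (predator death rate)/(HP coefficient) — independent of the other coefficients.
With the change, H* = 0.17/0.00694 = 24.5; it rises from 12.9.

H* ≈ 24.5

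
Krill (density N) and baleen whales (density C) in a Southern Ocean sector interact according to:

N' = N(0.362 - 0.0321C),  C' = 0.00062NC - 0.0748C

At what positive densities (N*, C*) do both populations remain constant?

N* ≈ 121, C* ≈ 11.3

Set dC/dt = 0 with C > 0: 0.00062N - 0.0748 = 0, so N* = 0.0748/0.00062 = 121.
Set dN/dt = 0 with N > 0: 0.362 - 0.0321C = 0, so C* = 0.362/0.0321 = 11.3.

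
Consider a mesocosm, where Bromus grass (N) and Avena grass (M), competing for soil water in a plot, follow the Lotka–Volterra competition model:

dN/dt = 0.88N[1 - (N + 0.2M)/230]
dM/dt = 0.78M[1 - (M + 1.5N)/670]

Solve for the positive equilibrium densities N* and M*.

Setting both brackets to zero gives the nullclines N + 0.2M = 230 and 1.5N + M = 670.
Substituting M = 670 - 1.5N into the first: N(1 - 0.2·1.5) = 230 - 0.2·670.
So N* = 96/0.7 = 137, and then M* = 670 - 1.5·137 = 464.

N* ≈ 137, M* ≈ 464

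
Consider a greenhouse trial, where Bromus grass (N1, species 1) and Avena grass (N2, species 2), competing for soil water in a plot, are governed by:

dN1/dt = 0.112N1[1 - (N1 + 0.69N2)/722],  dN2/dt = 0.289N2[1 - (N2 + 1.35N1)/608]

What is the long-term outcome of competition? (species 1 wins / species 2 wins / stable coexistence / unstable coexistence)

Compare the nullcline intercepts: K1/α12 = 722/0.69 = 1050 > K2 = 608; K2/α21 = 608/1.35 = 450 < K1 = 722.
Since the inequalities point opposite ways, species 1 can invade but species 2 cannot.

species 1 excludes species 2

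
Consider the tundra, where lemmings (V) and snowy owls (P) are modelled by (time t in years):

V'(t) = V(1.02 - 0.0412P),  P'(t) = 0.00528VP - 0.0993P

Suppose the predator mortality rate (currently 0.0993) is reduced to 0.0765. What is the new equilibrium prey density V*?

V* ≈ 14.5

At the interior fixed point, setting dP/dt = 0 with P > 0 fixes V* = (predator death rate)/(VP coefficient) — independent of the other coefficients.
With the change, V* = 0.0765/0.00528 = 14.5; it falls from 18.8.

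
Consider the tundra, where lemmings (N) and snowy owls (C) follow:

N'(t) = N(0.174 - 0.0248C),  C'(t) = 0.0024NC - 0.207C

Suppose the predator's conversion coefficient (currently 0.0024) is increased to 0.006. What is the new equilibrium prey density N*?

N* ≈ 34.5

At the interior fixed point, setting dC/dt = 0 with C > 0 fixes N* = (predator death rate)/(NC coefficient) — independent of the other coefficients.
With the change, N* = 0.207/0.006 = 34.5; it falls from 86.2.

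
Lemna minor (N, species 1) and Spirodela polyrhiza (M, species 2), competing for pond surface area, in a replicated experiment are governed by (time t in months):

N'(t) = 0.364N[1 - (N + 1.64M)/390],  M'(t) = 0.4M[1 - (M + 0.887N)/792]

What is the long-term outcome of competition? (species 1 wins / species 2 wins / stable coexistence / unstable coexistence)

Compare the nullcline intercepts: K1/α12 = 390/1.64 = 238 < K2 = 792; K2/α21 = 792/0.887 = 893 > K1 = 390.
Since the inequalities point opposite ways, species 2 can invade but species 1 cannot.

species 2 excludes species 1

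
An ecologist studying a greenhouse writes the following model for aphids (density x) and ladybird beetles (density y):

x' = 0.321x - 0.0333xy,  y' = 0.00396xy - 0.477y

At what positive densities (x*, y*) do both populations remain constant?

x* ≈ 120, y* ≈ 9.64

Set dy/dt = 0 with y > 0: 0.00396x - 0.477 = 0, so x* = 0.477/0.00396 = 120.
Set dx/dt = 0 with x > 0: 0.321 - 0.0333y = 0, so y* = 0.321/0.0333 = 9.64.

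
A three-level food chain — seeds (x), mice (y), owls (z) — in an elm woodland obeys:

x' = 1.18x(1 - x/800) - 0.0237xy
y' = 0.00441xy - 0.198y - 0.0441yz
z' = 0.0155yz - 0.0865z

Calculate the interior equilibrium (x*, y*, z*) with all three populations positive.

From dz/dt = 0: 0.0155y* = 0.0865, so y* = 5.58.
From dx/dt = 0: 1.18(1 - x*/800) = 0.0237·5.58, giving x* = 800·(1 - 0.112) = 710.
From dy/dt = 0: 0.00441·710 - 0.198 = 0.0441z*, so z* = 2.93/0.0441 = 66.5.

x* ≈ 710, y* ≈ 5.58, z* ≈ 66.5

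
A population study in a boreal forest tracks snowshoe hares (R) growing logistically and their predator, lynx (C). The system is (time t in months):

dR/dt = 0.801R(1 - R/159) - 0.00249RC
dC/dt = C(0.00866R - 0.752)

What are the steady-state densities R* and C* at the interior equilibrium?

R* ≈ 86.8, C* ≈ 146

From dC/dt = 0 with C > 0: 0.00866R* = 0.752, so R* = 86.8.
Substitute into dR/dt = 0: 0.801(1 - 86.8/159) = 0.00249C*.
The bracket is 0.454, giving C* = 0.364/0.00249 = 146.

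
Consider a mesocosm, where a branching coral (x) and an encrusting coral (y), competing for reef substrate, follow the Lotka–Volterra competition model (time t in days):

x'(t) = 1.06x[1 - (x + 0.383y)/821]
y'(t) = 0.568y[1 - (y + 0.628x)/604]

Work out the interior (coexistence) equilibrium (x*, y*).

Setting both brackets to zero gives the nullclines x + 0.383y = 821 and 0.628x + y = 604.
Substituting y = 604 - 0.628x into the first: x(1 - 0.383·0.628) = 821 - 0.383·604.
So x* = 590/0.759 = 776, and then y* = 604 - 0.628·776 = 116.

x* ≈ 776, y* ≈ 116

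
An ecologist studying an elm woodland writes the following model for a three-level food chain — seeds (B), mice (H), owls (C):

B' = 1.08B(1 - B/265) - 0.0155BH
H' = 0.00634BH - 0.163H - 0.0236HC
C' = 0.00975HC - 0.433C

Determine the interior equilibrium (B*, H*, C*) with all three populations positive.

B* ≈ 96.1, H* ≈ 44.4, C* ≈ 18.9

From dC/dt = 0: 0.00975H* = 0.433, so H* = 44.4.
From dB/dt = 0: 1.08(1 - B*/265) = 0.0155·44.4, giving B* = 265·(1 - 0.637) = 96.1.
From dH/dt = 0: 0.00634·96.1 - 0.163 = 0.0236C*, so C* = 0.446/0.0236 = 18.9.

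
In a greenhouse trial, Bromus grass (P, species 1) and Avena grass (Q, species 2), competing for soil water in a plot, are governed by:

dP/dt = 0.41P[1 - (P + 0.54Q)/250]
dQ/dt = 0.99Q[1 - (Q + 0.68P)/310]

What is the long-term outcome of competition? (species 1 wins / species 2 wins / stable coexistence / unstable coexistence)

stable coexistence

Compare the nullcline intercepts: K1/α12 = 250/0.54 = 463 > K2 = 310; K2/α21 = 310/0.68 = 456 > K1 = 250.
Since both inequalities hold, each species can invade when rare, so the interior equilibrium is stable.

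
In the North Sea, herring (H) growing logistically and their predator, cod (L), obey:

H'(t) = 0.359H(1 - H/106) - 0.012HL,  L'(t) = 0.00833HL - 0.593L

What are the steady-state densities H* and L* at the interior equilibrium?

H* ≈ 71.2, L* ≈ 9.82

From dL/dt = 0 with L > 0: 0.00833H* = 0.593, so H* = 71.2.
Substitute into dH/dt = 0: 0.359(1 - 71.2/106) = 0.012L*.
The bracket is 0.328, giving L* = 0.118/0.012 = 9.82.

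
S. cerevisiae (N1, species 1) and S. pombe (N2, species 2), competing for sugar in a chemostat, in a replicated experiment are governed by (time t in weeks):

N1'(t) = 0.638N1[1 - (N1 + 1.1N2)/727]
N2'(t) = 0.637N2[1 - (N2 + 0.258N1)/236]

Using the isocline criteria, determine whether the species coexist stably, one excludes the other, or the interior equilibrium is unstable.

Compare the nullcline intercepts: K1/α12 = 727/1.1 = 661 > K2 = 236; K2/α21 = 236/0.258 = 915 > K1 = 727.
Since both inequalities hold, each species can invade when rare, so the interior equilibrium is stable.

stable coexistence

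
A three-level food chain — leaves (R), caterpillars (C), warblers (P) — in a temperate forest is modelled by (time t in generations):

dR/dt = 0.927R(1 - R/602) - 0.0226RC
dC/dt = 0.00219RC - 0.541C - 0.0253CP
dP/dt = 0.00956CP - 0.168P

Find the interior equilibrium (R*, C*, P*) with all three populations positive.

From dP/dt = 0: 0.00956C* = 0.168, so C* = 17.6.
From dR/dt = 0: 0.927(1 - R*/602) = 0.0226·17.6, giving R* = 602·(1 - 0.428) = 344.
From dC/dt = 0: 0.00219·344 - 0.541 = 0.0253P*, so P* = 0.213/0.0253 = 8.4.

R* ≈ 344, C* ≈ 17.6, P* ≈ 8.4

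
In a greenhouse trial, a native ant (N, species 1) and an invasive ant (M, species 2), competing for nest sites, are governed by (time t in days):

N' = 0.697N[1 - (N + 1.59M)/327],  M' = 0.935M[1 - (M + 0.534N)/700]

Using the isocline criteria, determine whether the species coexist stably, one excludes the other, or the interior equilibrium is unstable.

Compare the nullcline intercepts: K1/α12 = 327/1.59 = 206 < K2 = 700; K2/α21 = 700/0.534 = 1310 > K1 = 327.
Since the inequalities point opposite ways, species 2 can invade but species 1 cannot.

species 2 excludes species 1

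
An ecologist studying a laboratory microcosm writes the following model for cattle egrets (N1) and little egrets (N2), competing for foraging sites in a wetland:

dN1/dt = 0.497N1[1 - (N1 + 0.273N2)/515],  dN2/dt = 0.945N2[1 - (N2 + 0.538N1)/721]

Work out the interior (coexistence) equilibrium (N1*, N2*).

Setting both brackets to zero gives the nullclines N1 + 0.273N2 = 515 and 0.538N1 + N2 = 721.
Substituting N2 = 721 - 0.538N1 into the first: N1(1 - 0.273·0.538) = 515 - 0.273·721.
So N1* = 318/0.853 = 373, and then N2* = 721 - 0.538·373 = 520.

N1* ≈ 373, N2* ≈ 520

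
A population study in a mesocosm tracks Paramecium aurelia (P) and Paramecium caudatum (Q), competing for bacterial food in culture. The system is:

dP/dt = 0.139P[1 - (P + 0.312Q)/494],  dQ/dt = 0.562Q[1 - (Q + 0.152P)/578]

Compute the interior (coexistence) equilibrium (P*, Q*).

Setting both brackets to zero gives the nullclines P + 0.312Q = 494 and 0.152P + Q = 578.
Substituting Q = 578 - 0.152P into the first: P(1 - 0.312·0.152) = 494 - 0.312·578.
So P* = 314/0.953 = 329, and then Q* = 578 - 0.152·329 = 528.

P* ≈ 329, Q* ≈ 528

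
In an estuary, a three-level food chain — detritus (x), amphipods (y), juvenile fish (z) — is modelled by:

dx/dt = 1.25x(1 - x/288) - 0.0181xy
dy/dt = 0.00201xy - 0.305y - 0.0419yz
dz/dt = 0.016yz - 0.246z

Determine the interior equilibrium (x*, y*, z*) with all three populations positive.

x* ≈ 224, y* ≈ 15.4, z* ≈ 3.46

From dz/dt = 0: 0.016y* = 0.246, so y* = 15.4.
From dx/dt = 0: 1.25(1 - x*/288) = 0.0181·15.4, giving x* = 288·(1 - 0.223) = 224.
From dy/dt = 0: 0.00201·224 - 0.305 = 0.0419z*, so z* = 0.145/0.0419 = 3.46.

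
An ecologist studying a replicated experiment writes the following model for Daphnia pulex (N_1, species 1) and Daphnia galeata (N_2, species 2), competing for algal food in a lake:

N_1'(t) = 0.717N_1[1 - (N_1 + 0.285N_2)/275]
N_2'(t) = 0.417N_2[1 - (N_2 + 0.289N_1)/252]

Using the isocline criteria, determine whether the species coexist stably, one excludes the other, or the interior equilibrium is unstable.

Compare the nullcline intercepts: K1/α12 = 275/0.285 = 965 > K2 = 252; K2/α21 = 252/0.289 = 872 > K1 = 275.
Since both inequalities hold, each species can invade when rare, so the interior equilibrium is stable.

stable coexistence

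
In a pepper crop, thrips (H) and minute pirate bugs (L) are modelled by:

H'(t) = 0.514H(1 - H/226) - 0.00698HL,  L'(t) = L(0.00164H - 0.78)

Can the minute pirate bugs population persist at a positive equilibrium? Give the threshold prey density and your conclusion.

Threshold H = 476; K < 476, so no, the predator goes extinct.

The predator equation gives dL/dt > 0 only when H > 0.78/0.00164 = 476.
Without the predator, H → K = 226. Since 226 < 476, the predator cannot invade.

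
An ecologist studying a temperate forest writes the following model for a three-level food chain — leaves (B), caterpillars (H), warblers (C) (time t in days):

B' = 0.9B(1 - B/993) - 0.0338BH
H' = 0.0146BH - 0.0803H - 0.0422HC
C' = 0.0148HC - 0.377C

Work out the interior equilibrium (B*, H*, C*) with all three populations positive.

From dC/dt = 0: 0.0148H* = 0.377, so H* = 25.5.
From dB/dt = 0: 0.9(1 - B*/993) = 0.0338·25.5, giving B* = 993·(1 - 0.957) = 43.
From dH/dt = 0: 0.0146·43 - 0.0803 = 0.0422C*, so C* = 0.548/0.0422 = 13.

B* ≈ 43, H* ≈ 25.5, C* ≈ 13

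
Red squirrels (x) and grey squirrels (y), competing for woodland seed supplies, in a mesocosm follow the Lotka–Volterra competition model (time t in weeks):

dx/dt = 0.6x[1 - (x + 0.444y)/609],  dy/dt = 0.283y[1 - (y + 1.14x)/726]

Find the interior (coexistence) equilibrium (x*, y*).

Setting both brackets to zero gives the nullclines x + 0.444y = 609 and 1.14x + y = 726.
Substituting y = 726 - 1.14x into the first: x(1 - 0.444·1.14) = 609 - 0.444·726.
So x* = 287/0.494 = 580, and then y* = 726 - 1.14·580 = 64.3.

x* ≈ 580, y* ≈ 64.3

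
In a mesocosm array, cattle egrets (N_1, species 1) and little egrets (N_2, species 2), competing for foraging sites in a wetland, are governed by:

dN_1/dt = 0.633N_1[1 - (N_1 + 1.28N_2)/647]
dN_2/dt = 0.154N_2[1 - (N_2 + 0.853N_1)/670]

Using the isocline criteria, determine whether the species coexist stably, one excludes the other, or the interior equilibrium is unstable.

species 2 excludes species 1

Compare the nullcline intercepts: K1/α12 = 647/1.28 = 505 < K2 = 670; K2/α21 = 670/0.853 = 785 > K1 = 647.
Since the inequalities point opposite ways, species 2 can invade but species 1 cannot.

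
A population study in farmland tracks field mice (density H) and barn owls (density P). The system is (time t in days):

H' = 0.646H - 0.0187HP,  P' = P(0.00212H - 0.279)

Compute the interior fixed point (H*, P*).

Set dP/dt = 0 with P > 0: 0.00212H - 0.279 = 0, so H* = 0.279/0.00212 = 132.
Set dH/dt = 0 with H > 0: 0.646 - 0.0187P = 0, so P* = 0.646/0.0187 = 34.5.

H* ≈ 132, P* ≈ 34.5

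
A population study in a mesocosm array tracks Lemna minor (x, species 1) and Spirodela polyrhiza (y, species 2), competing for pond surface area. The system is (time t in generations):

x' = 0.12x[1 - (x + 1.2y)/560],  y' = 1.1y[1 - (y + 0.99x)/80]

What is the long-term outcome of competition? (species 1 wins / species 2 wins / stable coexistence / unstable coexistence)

species 1 excludes species 2

Compare the nullcline intercepts: K1/α12 = 560/1.2 = 467 > K2 = 80; K2/α21 = 80/0.99 = 80.8 < K1 = 560.
Since the inequalities point opposite ways, species 1 can invade but species 2 cannot.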